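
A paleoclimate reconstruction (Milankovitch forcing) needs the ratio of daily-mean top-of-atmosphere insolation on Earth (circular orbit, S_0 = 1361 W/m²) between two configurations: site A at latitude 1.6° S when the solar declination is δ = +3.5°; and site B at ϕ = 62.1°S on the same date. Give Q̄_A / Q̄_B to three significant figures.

Q̄_A / Q̄_B ≈ 2.58

— Configuration A (ϕ=-1.6°):
cos h₀ = −tan(-1.6°) tan(+3.500°) = 0.0017, h₀ = 1.5691 rad.
Bracket: h₀ sin ϕ sin δ + cos ϕ cos δ sin h₀ = 1.5691×-0.02792×0.06105 + 0.99961×0.99813×1.00000 = -0.002675 + 0.997741 = 0.995066.
Q̄ = (S_0/π) × [bracket] = (1361/π) × 0.995066 = 431.08 W/m².
— Configuration B (ϕ=-62.1°):
cos h₀ = −tan(-62.1°) tan(+3.500°) = 0.1155, h₀ = 1.4550 rad.
Bracket: h₀ sin ϕ sin δ + cos ϕ cos δ sin h₀ = 1.4550×-0.88377×0.06105 + 0.46793×0.99813×0.99331 = -0.078503 + 0.463930 = 0.385427.
Q̄ = (S_0/π) × [bracket] = (1361/π) × 0.385427 = 166.97 W/m².
Ratio Q̄_A / Q̄_B = 431.08 / 166.97 = 2.582.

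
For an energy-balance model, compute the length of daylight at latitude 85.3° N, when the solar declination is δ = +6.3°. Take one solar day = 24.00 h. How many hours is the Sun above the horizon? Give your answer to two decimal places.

Sunrise equation: cos H₀ = −tan φ · tan δ = -1.3428 ≤ −1, so the Sun never sets (polar day) and H₀ = π.
Daylight = 2H₀/(2π) × 24.00 h = (3.1416/π) × 24.00 = 24.00 h.

24.00 h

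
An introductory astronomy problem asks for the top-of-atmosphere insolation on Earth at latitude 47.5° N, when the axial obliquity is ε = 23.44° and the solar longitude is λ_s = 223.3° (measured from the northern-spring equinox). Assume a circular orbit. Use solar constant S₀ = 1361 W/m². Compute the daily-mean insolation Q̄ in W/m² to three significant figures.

Q̄ ≈ 158 W/m²

Solar declination: sin δ = sin ε · sin λ_s = sin 23.44° × sin 223.3° = -0.27281, so δ = -15.832°.
cos H₀ = −tan(+47.5°) tan(-15.832°) = 0.3095, H₀ = 1.2562 rad.
Bracket: H₀ sin φ sin δ + cos φ cos δ sin H₀ = 1.2562×0.73728×-0.27281 + 0.67559×0.96207×0.95091 = -0.252669 + 0.618058 = 0.365389.
Q̄ = (S₀/π) × [bracket] = (1361/π) × 0.365389 = 158.3 W/m².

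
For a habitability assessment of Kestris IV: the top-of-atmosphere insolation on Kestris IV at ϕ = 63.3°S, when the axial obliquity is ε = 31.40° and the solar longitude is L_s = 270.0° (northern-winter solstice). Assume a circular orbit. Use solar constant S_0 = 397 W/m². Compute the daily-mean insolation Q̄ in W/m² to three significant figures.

Q̄ ≈ 185 W/m²

Solar declination: sin δ = sin ε · sin L_s = sin 31.40° × sin 270.0° = -0.52101, so δ = -31.400°.
cos h₀ = −tan(-63.3°) tan(-31.400°) = -1.2137 ≤ −1 ⇒ polar day, h₀ = π.
Bracket: h₀ sin ϕ sin δ + cos ϕ cos δ sin h₀ = 3.1416×-0.89337×-0.52101 + 0.44932×0.85355×0.00000 = 1.462272 + 0.000000 = 1.462272.
Q̄ = (S_0/π) × [bracket] = (397/π) × 1.462272 = 184.8 W/m².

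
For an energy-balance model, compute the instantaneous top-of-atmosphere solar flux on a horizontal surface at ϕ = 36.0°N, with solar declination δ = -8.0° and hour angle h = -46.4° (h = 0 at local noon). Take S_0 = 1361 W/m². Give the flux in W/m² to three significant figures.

cos θ_z = sin ϕ sin δ + cos ϕ cos δ cos h = -0.081804 + 0.552484 = 0.470680.
Flux = S_0 · cos θ_z = 1361 × 0.470680 = 640.6 W/m².

641 W/m²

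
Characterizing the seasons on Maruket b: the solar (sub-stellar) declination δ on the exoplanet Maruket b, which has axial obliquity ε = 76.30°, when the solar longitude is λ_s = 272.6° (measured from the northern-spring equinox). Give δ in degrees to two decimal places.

δ = -76.06°

sin δ = sin ε · sin λ_s = sin 76.30° × sin 272.6° = -0.970549.
δ = arcsin(-0.970549) = -76.06°.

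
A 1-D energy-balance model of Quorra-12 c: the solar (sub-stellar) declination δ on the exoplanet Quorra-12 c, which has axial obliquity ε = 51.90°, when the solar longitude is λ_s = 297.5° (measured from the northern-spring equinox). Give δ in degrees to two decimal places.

δ = -44.27°

sin δ = sin ε · sin λ_s = sin 51.90° × sin 297.5° = -0.698020.
δ = arcsin(-0.698020) = -44.27°.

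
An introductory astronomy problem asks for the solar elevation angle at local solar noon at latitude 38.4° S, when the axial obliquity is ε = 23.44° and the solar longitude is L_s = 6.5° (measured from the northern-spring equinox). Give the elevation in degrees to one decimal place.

Solar declination: sin δ = sin ε · sin L_s = sin 23.44° × sin 6.5° = 0.04503, so δ = +2.581°.
At local noon the hour angle is zero, so the zenith angle equals |ϕ − δ| = |-38.4° − (+2.581°)| = 40.981°.
Elevation = 90° − 40.981° = 49.0°.

49.0°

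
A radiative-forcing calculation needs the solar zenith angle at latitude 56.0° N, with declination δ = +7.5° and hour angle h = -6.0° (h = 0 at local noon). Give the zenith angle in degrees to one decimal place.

cos θ_z = sin φ sin δ + cos φ cos δ cos h = 0.108211 + 0.551372 = 0.659583.
θ_z = arccos(0.659583) = 48.7°.

θ_z = 48.7°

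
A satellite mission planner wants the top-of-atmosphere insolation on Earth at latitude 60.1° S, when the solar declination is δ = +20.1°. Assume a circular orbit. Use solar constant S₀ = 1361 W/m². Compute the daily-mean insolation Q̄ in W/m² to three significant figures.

Q̄ ≈ 42.7 W/m²

cos H₀ = −tan(-60.1°) tan(+20.100°) = 0.6364, H₀ = 0.8810 rad.
Bracket: H₀ sin φ sin δ + cos φ cos δ sin H₀ = 0.8810×-0.86690×0.34366 + 0.49849×0.93909×0.77136 = -0.262467 + 0.361094 = 0.098627.
Q̄ = (S₀/π) × [bracket] = (1361/π) × 0.098627 = 42.73 W/m².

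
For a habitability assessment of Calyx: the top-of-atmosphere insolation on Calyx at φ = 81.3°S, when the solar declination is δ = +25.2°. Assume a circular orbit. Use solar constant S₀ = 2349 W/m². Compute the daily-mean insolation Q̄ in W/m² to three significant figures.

Q̄ ≈ 0.00 W/m²

cos H₀ = −tan(-81.3°) tan(+25.200°) = 3.0752 ≥ 1 ⇒ polar night, H₀ = 0 and Q̄ = 0.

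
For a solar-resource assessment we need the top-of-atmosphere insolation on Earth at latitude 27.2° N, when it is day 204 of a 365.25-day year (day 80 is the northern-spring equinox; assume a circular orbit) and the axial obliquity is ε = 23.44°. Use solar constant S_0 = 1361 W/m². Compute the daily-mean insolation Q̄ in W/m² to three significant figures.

Q̄ ≈ 474 W/m²

Solar longitude: L_s = 360° × (204 − 80)/365.25 = 122.218°.
sin δ = sin 23.44° × sin 122.218° = 0.33654, so δ = +19.666°.
cos h₀ = −tan(+27.2°) tan(+19.666°) = -0.1837, h₀ = 1.7555 rad.
Bracket: h₀ sin ϕ sin δ + cos ϕ cos δ sin h₀ = 1.7555×0.45710×0.33654 + 0.88942×0.94167×0.98299 = 0.270053 + 0.823294 = 1.093347.
Q̄ = (S_0/π) × [bracket] = (1361/π) × 1.093347 = 473.7 W/m².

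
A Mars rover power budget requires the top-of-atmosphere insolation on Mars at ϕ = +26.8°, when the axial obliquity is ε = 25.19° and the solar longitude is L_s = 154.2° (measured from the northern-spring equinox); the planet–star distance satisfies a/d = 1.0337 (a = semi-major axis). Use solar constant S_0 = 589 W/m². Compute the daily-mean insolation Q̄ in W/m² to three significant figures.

Q̄ ≈ 203 W/m²

Solar declination: sin δ = sin ε · sin L_s = sin 25.19° × sin 154.2° = 0.18524, so δ = +10.675°.
cos h₀ = −tan(+26.8°) tan(+10.675°) = -0.0952, h₀ = 1.6662 rad.
Bracket: h₀ sin ϕ sin δ + cos ϕ cos δ sin h₀ = 1.6662×0.45088×0.18524 + 0.89259×0.98269×0.99546 = 0.139163 + 0.873157 = 1.012320.
Inverse-square distance factor (a/d)² = 1.0337² = 1.068536.
Q̄ = (S_0/π) × 1.068536 × [bracket] = (589/π) × 1.068536 × 1.012320 = 202.8 W/m².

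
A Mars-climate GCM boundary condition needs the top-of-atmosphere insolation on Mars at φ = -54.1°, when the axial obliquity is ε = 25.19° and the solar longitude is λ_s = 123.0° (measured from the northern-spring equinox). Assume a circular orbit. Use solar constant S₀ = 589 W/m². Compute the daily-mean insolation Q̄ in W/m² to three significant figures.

Q̄ ≈ 32.2 W/m²

Solar declination: sin δ = sin ε · sin λ_s = sin 25.19° × sin 123.0° = 0.35696, so δ = +20.913°.
cos H₀ = −tan(-54.1°) tan(+20.913°) = 0.5279, H₀ = 1.0147 rad.
Bracket: H₀ sin φ sin δ + cos φ cos δ sin H₀ = 1.0147×-0.81004×0.35696 + 0.58637×0.93412×0.84931 = -0.293402 + 0.465201 = 0.171799.
Q̄ = (S₀/π) × [bracket] = (589/π) × 0.171799 = 32.21 W/m².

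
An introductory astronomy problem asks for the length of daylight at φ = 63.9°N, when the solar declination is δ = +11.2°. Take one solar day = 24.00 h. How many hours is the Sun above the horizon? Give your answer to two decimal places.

cos H₀ = −tan φ · tan δ = −tan(+63.9°) × tan(+11.200°) = -0.4042, so H₀ = 1.9869 rad = 113.84°.
Daylight = 2H₀/(2π) × 24.00 h = (1.9869/π) × 24.00 = 15.18 h.

15.18 h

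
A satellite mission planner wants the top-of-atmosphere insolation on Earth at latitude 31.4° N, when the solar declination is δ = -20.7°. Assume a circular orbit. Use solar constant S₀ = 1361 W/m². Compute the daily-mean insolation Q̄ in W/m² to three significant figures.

cos H₀ = −tan(+31.4°) tan(-20.700°) = 0.2307, H₀ = 1.3380 rad.
Bracket: H₀ sin φ sin δ + cos φ cos δ sin H₀ = 1.3380×0.52101×-0.35347 + 0.85355×0.93544×0.97304 = -0.246408 + 0.776919 = 0.530511.
Q̄ = (S₀/π) × [bracket] = (1361/π) × 0.530511 = 229.8 W/m².

Q̄ ≈ 230 W/m²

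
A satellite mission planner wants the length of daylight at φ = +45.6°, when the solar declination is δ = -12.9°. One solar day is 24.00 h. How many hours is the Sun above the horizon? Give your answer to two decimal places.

10.20 h

cos H₀ = −tan φ · tan δ = −tan(+45.6°) × tan(-12.900°) = 0.2339, so H₀ = 1.3347 rad = 76.47°.
Daylight = 2H₀/(2π) × 24.00 h = (1.3347/π) × 24.00 = 10.20 h.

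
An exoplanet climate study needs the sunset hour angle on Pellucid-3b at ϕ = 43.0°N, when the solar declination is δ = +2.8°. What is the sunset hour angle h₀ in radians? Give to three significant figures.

h₀ = 1.62 rad

cos h₀ = −tan ϕ · tan δ = −tan(+43.0°) × tan(+2.800°) = -0.0456, so h₀ = 1.6164 rad = 92.61°.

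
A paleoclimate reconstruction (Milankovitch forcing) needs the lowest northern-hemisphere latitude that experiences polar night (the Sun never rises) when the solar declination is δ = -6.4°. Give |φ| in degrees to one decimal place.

Polar night requires cos H₀ = −tan φ tan δ ≥ 1, i.e. tan φ tan δ ≤ −1.
The boundary is |tan φ| · |tan δ| = 1, so |φ| = 90° − |δ| = 90° − 6.4° = 83.6° in the northern hemisphere.

|φ| = 83.6°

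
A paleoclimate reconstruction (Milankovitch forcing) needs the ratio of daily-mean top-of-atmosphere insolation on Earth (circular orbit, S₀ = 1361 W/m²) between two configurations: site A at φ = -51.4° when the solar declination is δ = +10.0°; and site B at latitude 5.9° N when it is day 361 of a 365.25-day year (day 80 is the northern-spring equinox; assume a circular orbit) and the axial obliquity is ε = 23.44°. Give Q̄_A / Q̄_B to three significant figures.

Q̄_A / Q̄_B ≈ 0.489

— Configuration A (φ=-51.4°):
cos H₀ = −tan(-51.4°) tan(+10.000°) = 0.2209, H₀ = 1.3481 rad.
Bracket: H₀ sin φ sin δ + cos φ cos δ sin H₀ = 1.3481×-0.78152×0.17365 + 0.62388×0.98481×0.97530 = -0.182952 + 0.599228 = 0.416276.
Q̄ = (S₀/π) × [bracket] = (1361/π) × 0.416276 = 180.34 W/m².
— Configuration B (φ=+5.9°):
Solar longitude: λ_s = 360° × (361 − 80)/365.25 = 276.961°.
sin δ = sin 23.44° × sin 276.961° = -0.39486, so δ = -23.257°.
cos H₀ = −tan(+5.9°) tan(-23.257°) = 0.0444, H₀ = 1.5264 rad.
Bracket: H₀ sin φ sin δ + cos φ cos δ sin H₀ = 1.5264×0.10279×-0.39486 + 0.99470×0.91874×0.99901 = -0.061953 + 0.912966 = 0.851013.
Q̄ = (S₀/π) × [bracket] = (1361/π) × 0.851013 = 368.68 W/m².
Ratio Q̄_A / Q̄_B = 180.34 / 368.68 = 0.4892.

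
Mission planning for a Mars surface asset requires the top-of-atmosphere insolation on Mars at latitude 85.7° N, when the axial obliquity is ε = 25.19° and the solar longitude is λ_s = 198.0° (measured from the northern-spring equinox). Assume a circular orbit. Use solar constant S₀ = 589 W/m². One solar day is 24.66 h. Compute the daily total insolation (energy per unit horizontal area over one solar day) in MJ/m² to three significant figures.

0.00 MJ/m²

Solar declination: sin δ = sin ε · sin λ_s = sin 25.19° × sin 198.0° = -0.13152, so δ = -7.558°.
cos H₀ = −tan(+85.7°) tan(-7.558°) = 1.7645 ≥ 1 ⇒ polar night, H₀ = 0 and Q̄ = 0.
Daily total = Q̄ × 24.66 h × 3600 s/h = 0.00 MJ/m².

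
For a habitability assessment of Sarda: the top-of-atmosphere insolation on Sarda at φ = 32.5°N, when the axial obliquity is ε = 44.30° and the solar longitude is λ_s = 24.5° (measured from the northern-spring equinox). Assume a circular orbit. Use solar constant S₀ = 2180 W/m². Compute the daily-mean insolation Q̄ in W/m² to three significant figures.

Q̄ ≈ 740 W/m²

Solar declination: sin δ = sin ε · sin λ_s = sin 44.30° × sin 24.5° = 0.28963, so δ = +16.836°.
cos H₀ = −tan(+32.5°) tan(+16.836°) = -0.1928, H₀ = 1.7648 rad.
Bracket: H₀ sin φ sin δ + cos φ cos δ sin H₀ = 1.7648×0.53730×0.28963 + 0.84339×0.95714×0.98124 = 0.274635 + 0.792098 = 1.066733.
Q̄ = (S₀/π) × [bracket] = (2180/π) × 1.066733 = 740.2 W/m².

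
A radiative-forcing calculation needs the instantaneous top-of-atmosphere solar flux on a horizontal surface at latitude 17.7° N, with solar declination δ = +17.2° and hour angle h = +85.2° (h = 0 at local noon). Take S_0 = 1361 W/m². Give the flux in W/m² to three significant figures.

226 W/m²

cos θ_z = sin ϕ sin δ + cos ϕ cos δ cos h = 0.089905 + 0.076152 = 0.166057.
Flux = S_0 · cos θ_z = 1361 × 0.166057 = 226.0 W/m².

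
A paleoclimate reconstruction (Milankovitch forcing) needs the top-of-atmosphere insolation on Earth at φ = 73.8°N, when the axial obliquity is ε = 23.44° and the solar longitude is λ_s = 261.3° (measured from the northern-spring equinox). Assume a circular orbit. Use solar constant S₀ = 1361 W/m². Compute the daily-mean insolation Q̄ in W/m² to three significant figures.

Solar declination: sin δ = sin ε · sin λ_s = sin 23.44° × sin 261.3° = -0.39321, so δ = -23.154°.
cos H₀ = −tan(+73.8°) tan(-23.154°) = 1.4720 ≥ 1 ⇒ polar night, H₀ = 0 and Q̄ = 0.

Q̄ ≈ 0.00 W/m²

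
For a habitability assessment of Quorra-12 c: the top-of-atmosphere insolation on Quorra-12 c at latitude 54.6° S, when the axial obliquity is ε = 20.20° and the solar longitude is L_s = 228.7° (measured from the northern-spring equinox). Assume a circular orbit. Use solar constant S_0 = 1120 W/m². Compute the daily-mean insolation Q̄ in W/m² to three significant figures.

Solar declination: sin δ = sin ε · sin L_s = sin 20.20° × sin 228.7° = -0.25941, so δ = -15.035°.
cos h₀ = −tan(-54.6°) tan(-15.035°) = -0.3780, h₀ = 1.9584 rad.
Bracket: h₀ sin ϕ sin δ + cos ϕ cos δ sin h₀ = 1.9584×-0.81513×-0.25941 + 0.57928×0.96577×0.92582 = 0.414109 + 0.517951 = 0.932060.
Q̄ = (S_0/π) × [bracket] = (1120/π) × 0.932060 = 332.3 W/m².

Q̄ ≈ 332 W/m²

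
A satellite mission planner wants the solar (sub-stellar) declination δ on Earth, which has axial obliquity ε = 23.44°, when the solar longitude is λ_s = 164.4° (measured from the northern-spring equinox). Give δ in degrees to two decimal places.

sin δ = sin ε · sin λ_s = sin 23.44° × sin 164.4° = 0.106973.
δ = arcsin(0.106973) = +6.14°.

δ = +6.14°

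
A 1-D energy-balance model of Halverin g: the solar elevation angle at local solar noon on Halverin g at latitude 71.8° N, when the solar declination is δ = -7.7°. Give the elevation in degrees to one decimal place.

10.5°

At local noon the hour angle is zero, so the zenith angle equals |ϕ − δ| = |+71.8° − (-7.700°)| = 79.500°.
Elevation = 90° − 79.500° = 10.5°.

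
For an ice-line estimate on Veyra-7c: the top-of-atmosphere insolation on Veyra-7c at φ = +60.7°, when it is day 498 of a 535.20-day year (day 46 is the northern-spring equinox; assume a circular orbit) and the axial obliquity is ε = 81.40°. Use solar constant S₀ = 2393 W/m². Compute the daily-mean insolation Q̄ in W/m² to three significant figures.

Q̄ ≈ 0.00 W/m²

Solar longitude: λ_s = 360° × (498 − 46)/535.20 = 304.036°.
sin δ = sin 81.40° × sin 304.036° = -0.81937, so δ = -55.022°.
cos H₀ = −tan(+60.7°) tan(-55.022°) = 2.5470 ≥ 1 ⇒ polar night, H₀ = 0 and Q̄ = 0.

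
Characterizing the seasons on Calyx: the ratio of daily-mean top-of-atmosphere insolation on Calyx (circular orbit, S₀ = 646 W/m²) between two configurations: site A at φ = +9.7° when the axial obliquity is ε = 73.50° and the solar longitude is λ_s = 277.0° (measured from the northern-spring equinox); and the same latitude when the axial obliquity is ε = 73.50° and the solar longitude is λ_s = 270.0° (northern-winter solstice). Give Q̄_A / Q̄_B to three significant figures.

— Configuration A (φ=+9.7°):
Solar declination: sin δ = sin ε · sin λ_s = sin 73.50° × sin 277.0° = -0.95167, so δ = -72.115°.
cos H₀ = −tan(+9.7°) tan(-72.115°) = 0.5297, H₀ = 1.0126 rad.
Bracket: H₀ sin φ sin δ + cos φ cos δ sin H₀ = 1.0126×0.16849×-0.95167 + 0.98570×0.30711×0.84820 = -0.162367 + 0.256766 = 0.094399.
Q̄ = (S₀/π) × [bracket] = (646/π) × 0.094399 = 19.411 W/m².
— Configuration B (φ=+9.7°):
Solar declination: sin δ = sin ε · sin λ_s = sin 73.50° × sin 270.0° = -0.95882, so δ = -73.500°.
cos H₀ = −tan(+9.7°) tan(-73.500°) = 0.5771, H₀ = 0.9557 rad.
Bracket: H₀ sin φ sin δ + cos φ cos δ sin H₀ = 0.9557×0.16849×-0.95882 + 0.98570×0.28402×0.81670 = -0.154395 + 0.228642 = 0.074247.
Q̄ = (S₀/π) × [bracket] = (646/π) × 0.074247 = 15.267 W/m².
Ratio Q̄_A / Q̄_B = 19.411 / 15.267 = 1.271.

Q̄_A / Q̄_B ≈ 1.27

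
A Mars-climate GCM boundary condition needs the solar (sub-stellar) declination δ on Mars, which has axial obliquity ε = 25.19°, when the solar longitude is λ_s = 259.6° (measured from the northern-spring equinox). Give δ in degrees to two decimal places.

sin δ = sin ε · sin λ_s = sin 25.19° × sin 259.6° = -0.418629.
δ = arcsin(-0.418629) = -24.75°.

δ = -24.75°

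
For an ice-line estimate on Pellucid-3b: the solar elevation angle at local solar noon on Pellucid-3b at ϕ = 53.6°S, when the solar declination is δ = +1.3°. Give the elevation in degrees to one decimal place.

At local noon the hour angle is zero, so the zenith angle equals |ϕ − δ| = |-53.6° − (+1.300°)| = 54.900°.
Elevation = 90° − 54.900° = 35.1°.

35.1°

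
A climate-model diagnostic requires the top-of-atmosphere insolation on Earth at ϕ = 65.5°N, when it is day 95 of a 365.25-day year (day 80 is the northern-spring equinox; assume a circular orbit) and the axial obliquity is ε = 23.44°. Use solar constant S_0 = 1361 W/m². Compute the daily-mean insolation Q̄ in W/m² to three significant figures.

Solar longitude: L_s = 360° × (95 − 80)/365.25 = 14.784°.
sin δ = sin 23.44° × sin 14.784° = 0.10151, so δ = +5.826°.
cos h₀ = −tan(+65.5°) tan(+5.826°) = -0.2239, h₀ = 1.7966 rad.
Bracket: h₀ sin ϕ sin δ + cos ϕ cos δ sin h₀ = 1.7966×0.90996×0.10151 + 0.41469×0.99483×0.97461 = 0.165952 + 0.402072 = 0.568024.
Q̄ = (S_0/π) × [bracket] = (1361/π) × 0.568024 = 246.1 W/m².

Q̄ ≈ 246 W/m²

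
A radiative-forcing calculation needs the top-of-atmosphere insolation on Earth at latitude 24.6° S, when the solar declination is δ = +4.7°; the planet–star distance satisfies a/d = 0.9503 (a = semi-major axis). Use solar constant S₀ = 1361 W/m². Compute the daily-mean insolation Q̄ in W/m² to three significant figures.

Q̄ ≈ 334 W/m²

cos H₀ = −tan(-24.6°) tan(+4.700°) = 0.0376, H₀ = 1.5331 rad.
Bracket: H₀ sin φ sin δ + cos φ cos δ sin H₀ = 1.5331×-0.41628×0.08194 + 0.90924×0.99664×0.99929 = -0.052294 + 0.905542 = 0.853248.
Inverse-square distance factor (a/d)² = 0.9503² = 0.903070.
Q̄ = (S₀/π) × 0.903070 × [bracket] = (1361/π) × 0.903070 × 0.853248 = 333.8 W/m².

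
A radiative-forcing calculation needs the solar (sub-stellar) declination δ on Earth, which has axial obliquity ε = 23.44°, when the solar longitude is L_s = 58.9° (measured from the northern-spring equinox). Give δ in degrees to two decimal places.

sin δ = sin ε · sin L_s = sin 23.44° × sin 58.9° = 0.340613.
δ = arcsin(0.340613) = +19.91°.

δ = +19.91°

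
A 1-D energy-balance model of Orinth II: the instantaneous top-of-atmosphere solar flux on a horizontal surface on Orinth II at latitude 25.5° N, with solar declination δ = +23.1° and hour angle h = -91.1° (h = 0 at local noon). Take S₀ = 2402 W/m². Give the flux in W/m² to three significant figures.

367 W/m²

cos θ_z = sin φ sin δ + cos φ cos δ cos h = 0.168905 + -0.015938 = 0.152967.
Flux = S₀ · cos θ_z = 2402 × 0.152967 = 367.4 W/m².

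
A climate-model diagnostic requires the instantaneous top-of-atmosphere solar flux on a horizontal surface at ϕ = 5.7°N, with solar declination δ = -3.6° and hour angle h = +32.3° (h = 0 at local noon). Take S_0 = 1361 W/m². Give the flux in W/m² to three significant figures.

1.13e+03 W/m²

cos θ_z = sin ϕ sin δ + cos ϕ cos δ cos h = -0.006236 + 0.839423 = 0.833187.
Flux = S_0 · cos θ_z = 1361 × 0.833187 = 1134 W/m².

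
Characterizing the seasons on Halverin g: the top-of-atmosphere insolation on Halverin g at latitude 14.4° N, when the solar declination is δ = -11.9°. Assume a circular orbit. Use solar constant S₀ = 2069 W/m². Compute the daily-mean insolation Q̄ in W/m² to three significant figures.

cos H₀ = −tan(+14.4°) tan(-11.900°) = 0.0541, H₀ = 1.5167 rad.
Bracket: H₀ sin φ sin δ + cos φ cos δ sin H₀ = 1.5167×0.24869×-0.20620 + 0.96858×0.97851×0.99854 = -0.077776 + 0.946381 = 0.868605.
Q̄ = (S₀/π) × [bracket] = (2069/π) × 0.868605 = 572.0 W/m².

Q̄ ≈ 572 W/m²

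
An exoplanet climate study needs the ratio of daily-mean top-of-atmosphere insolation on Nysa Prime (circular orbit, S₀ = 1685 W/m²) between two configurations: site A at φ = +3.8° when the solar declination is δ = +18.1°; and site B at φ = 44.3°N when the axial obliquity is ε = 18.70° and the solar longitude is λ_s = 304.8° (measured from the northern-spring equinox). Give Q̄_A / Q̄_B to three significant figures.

Q̄_A / Q̄_B ≈ 2.30

— Configuration A (φ=+3.8°):
cos H₀ = −tan(+3.8°) tan(+18.100°) = -0.0217, H₀ = 1.5925 rad.
Bracket: H₀ sin φ sin δ + cos φ cos δ sin H₀ = 1.5925×0.06627×0.31068 + 0.99780×0.95052×0.99976 = 0.032788 + 0.948201 = 0.980989.
Q̄ = (S₀/π) × [bracket] = (1685/π) × 0.980989 = 526.16 W/m².
— Configuration B (φ=+44.3°):
Solar declination: sin δ = sin ε · sin λ_s = sin 18.70° × sin 304.8° = -0.26327, so δ = -15.264°.
cos H₀ = −tan(+44.3°) tan(-15.264°) = 0.2663, H₀ = 1.3012 rad.
Bracket: H₀ sin φ sin δ + cos φ cos δ sin H₀ = 1.3012×0.69842×-0.26327 + 0.71569×0.96472×0.96389 = -0.239256 + 0.665509 = 0.426253.
Q̄ = (S₀/π) × [bracket] = (1685/π) × 0.426253 = 228.62 W/m².
Ratio Q̄_A / Q̄_B = 526.16 / 228.62 = 2.301.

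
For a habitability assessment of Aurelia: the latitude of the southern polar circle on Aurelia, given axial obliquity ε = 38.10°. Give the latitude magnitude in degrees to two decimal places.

The polar circle is the lowest latitude that experiences at least one full rotation of continuous darkness at the northern-summer solstice; it lies at |φ| = 90° − ε = 90° − 38.10° = 51.90°.

51.90°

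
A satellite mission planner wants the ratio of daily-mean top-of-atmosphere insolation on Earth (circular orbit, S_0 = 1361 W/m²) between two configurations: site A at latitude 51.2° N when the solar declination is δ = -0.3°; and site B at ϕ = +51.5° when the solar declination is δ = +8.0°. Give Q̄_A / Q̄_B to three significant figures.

Q̄_A / Q̄_B ≈ 0.778

— Configuration A (ϕ=+51.2°):
cos h₀ = −tan(+51.2°) tan(-0.300°) = 0.0065, h₀ = 1.5643 rad.
Bracket: h₀ sin ϕ sin δ + cos ϕ cos δ sin h₀ = 1.5643×0.77934×-0.00524 + 0.62660×0.99999×0.99998 = -0.006388 + 0.626581 = 0.620193.
Q̄ = (S_0/π) × [bracket] = (1361/π) × 0.620193 = 268.68 W/m².
— Configuration B (ϕ=+51.5°):
cos h₀ = −tan(+51.5°) tan(+8.000°) = -0.1767, h₀ = 1.7484 rad.
Bracket: h₀ sin ϕ sin δ + cos ϕ cos δ sin h₀ = 1.7484×0.78261×0.13917 + 0.62251×0.99027×0.98427 = 0.190428 + 0.606756 = 0.797184.
Q̄ = (S_0/π) × [bracket] = (1361/π) × 0.797184 = 345.36 W/m².
Ratio Q̄_A / Q̄_B = 268.68 / 345.36 = 0.7780.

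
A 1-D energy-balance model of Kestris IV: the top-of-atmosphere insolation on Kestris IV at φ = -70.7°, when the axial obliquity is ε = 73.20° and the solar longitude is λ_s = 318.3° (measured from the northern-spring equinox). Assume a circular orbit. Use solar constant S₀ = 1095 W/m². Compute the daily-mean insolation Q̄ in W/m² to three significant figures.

Q̄ ≈ 658 W/m²

Solar declination: sin δ = sin ε · sin λ_s = sin 73.20° × sin 318.3° = -0.63684, so δ = -39.556°.
cos H₀ = −tan(-70.7°) tan(-39.556°) = -2.3587 ≤ −1 ⇒ polar day, H₀ = π.
Bracket: H₀ sin φ sin δ + cos φ cos δ sin H₀ = 3.1416×-0.94380×-0.63684 + 0.33051×0.77100×0.00000 = 1.888257 + 0.000000 = 1.888257.
Q̄ = (S₀/π) × [bracket] = (1095/π) × 1.888257 = 658.2 W/m².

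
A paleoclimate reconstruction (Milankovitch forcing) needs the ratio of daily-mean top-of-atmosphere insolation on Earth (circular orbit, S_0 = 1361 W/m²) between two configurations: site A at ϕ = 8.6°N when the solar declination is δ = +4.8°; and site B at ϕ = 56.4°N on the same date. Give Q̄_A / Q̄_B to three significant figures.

— Configuration A (ϕ=+8.6°):
cos h₀ = −tan(+8.6°) tan(+4.800°) = -0.0127, h₀ = 1.5835 rad.
Bracket: h₀ sin ϕ sin δ + cos ϕ cos δ sin h₀ = 1.5835×0.14954×0.08368 + 0.98876×0.99649×0.99992 = 0.019815 + 0.985211 = 1.005026.
Q̄ = (S_0/π) × [bracket] = (1361/π) × 1.005026 = 435.40 W/m².
— Configuration B (ϕ=+56.4°):
cos h₀ = −tan(+56.4°) tan(+4.800°) = -0.1264, h₀ = 1.6975 rad.
Bracket: h₀ sin ϕ sin δ + cos ϕ cos δ sin h₀ = 1.6975×0.83292×0.08368 + 0.55339×0.99649×0.99198 = 0.118314 + 0.547025 = 0.665339.
Q̄ = (S_0/π) × [bracket] = (1361/π) × 0.665339 = 288.24 W/m².
Ratio Q̄_A / Q̄_B = 435.40 / 288.24 = 1.511.

Q̄_A / Q̄_B ≈ 1.51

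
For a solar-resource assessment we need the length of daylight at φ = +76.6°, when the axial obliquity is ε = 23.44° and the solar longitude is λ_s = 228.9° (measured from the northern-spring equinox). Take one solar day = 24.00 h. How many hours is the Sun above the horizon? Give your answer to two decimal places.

0.00 h

Solar declination: sin δ = sin ε · sin λ_s = sin 23.44° × sin 228.9° = -0.29976, so δ = -17.443°.
cos H₀ = −tan φ · tan δ = 1.3189 ≥ 1, so the Sun never rises (polar night) and H₀ = 0.
Daylight = 2H₀/(2π) × 24.00 h = (0.0000/π) × 24.00 = 0.00 h.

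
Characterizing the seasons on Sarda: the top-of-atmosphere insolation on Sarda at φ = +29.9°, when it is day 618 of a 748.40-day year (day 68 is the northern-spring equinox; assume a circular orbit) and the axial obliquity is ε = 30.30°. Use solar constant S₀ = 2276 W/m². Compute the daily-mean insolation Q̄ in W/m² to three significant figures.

Solar longitude: λ_s = 360° × (618 − 68)/748.40 = 264.564°.
sin δ = sin 30.30° × sin 264.564° = -0.50226, so δ = -30.150°.
cos H₀ = −tan(+29.9°) tan(-30.150°) = 0.3340, H₀ = 1.2303 rad.
Bracket: H₀ sin φ sin δ + cos φ cos δ sin H₀ = 1.2303×0.49849×-0.50226 + 0.86690×0.86472×0.94257 = -0.308032 + 0.706575 = 0.398543.
Q̄ = (S₀/π) × [bracket] = (2276/π) × 0.398543 = 288.7 W/m².

Q̄ ≈ 289 W/m²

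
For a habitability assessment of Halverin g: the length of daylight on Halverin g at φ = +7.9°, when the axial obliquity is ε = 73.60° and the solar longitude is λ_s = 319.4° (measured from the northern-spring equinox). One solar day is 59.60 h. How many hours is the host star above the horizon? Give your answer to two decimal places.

27.69 h

Solar declination: sin δ = sin ε · sin λ_s = sin 73.60° × sin 319.4° = -0.62430, so δ = -38.631°.
cos H₀ = −tan φ · tan δ = −tan(+7.9°) × tan(-38.631°) = 0.1109, so H₀ = 1.4597 rad = 83.63°.
Daylight = 2H₀/(2π) × 59.60 h = (1.4597/π) × 59.60 = 27.69 h.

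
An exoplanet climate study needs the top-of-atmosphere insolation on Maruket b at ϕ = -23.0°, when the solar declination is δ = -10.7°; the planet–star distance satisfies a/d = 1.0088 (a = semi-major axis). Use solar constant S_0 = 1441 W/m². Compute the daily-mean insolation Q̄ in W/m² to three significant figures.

Q̄ ≈ 477 W/m²

cos h₀ = −tan(-23.0°) tan(-10.700°) = -0.0802, h₀ = 1.6511 rad.
Bracket: h₀ sin ϕ sin δ + cos ϕ cos δ sin h₀ = 1.6511×-0.39073×-0.18567 + 0.92050×0.98261×0.99678 = 0.119782 + 0.901580 = 1.021362.
Inverse-square distance factor (a/d)² = 1.0088² = 1.017677.
Q̄ = (S_0/π) × 1.017677 × [bracket] = (1441/π) × 1.017677 × 1.021362 = 476.8 W/m².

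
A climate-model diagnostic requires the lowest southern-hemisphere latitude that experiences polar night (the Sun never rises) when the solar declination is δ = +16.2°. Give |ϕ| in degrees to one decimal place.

|ϕ| = 73.8°

Polar night requires cos h₀ = −tan ϕ tan δ ≥ 1, i.e. tan ϕ tan δ ≤ −1.
The boundary is |tan ϕ| · |tan δ| = 1, so |ϕ| = 90° − |δ| = 90° − 16.2° = 73.8° in the southern hemisphere.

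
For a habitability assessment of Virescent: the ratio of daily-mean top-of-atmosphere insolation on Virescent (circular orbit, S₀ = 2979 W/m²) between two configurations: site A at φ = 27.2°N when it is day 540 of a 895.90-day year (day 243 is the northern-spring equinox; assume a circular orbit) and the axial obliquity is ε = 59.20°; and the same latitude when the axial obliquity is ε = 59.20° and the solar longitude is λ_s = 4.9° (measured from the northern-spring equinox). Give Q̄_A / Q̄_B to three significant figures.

Q̄_A / Q̄_B ≈ 1.31

— Configuration A (φ=+27.2°):
Solar longitude: λ_s = 360° × (540 − 243)/895.90 = 119.344°.
sin δ = sin 59.20° × sin 119.344° = 0.74875, so δ = +48.482°.
cos H₀ = −tan(+27.2°) tan(+48.482°) = -0.5805, H₀ = 2.1902 rad.
Bracket: H₀ sin φ sin δ + cos φ cos δ sin H₀ = 2.1902×0.45710×0.74875 + 0.88942×0.66285×0.81424 = 0.749604 + 0.480037 = 1.229641.
Q̄ = (S₀/π) × [bracket] = (2979/π) × 1.229641 = 1166.0 W/m².
— Configuration B (φ=+27.2°):
Solar declination: sin δ = sin ε · sin λ_s = sin 59.20° × sin 4.9° = 0.07337, so δ = +4.208°.
cos H₀ = −tan(+27.2°) tan(+4.208°) = -0.0378, H₀ = 1.6086 rad.
Bracket: H₀ sin φ sin δ + cos φ cos δ sin H₀ = 1.6086×0.45710×0.07337 + 0.88942×0.99730×0.99928 = 0.053948 + 0.886380 = 0.940328.
Q̄ = (S₀/π) × [bracket] = (2979/π) × 0.940328 = 891.66 W/m².
Ratio Q̄_A / Q̄_B = 1166.0 / 891.66 = 1.308.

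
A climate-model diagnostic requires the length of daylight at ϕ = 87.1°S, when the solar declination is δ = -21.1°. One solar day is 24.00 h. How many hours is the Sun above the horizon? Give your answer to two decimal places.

24.00 h

Sunrise equation: cos h₀ = −tan ϕ · tan δ = -7.6171 ≤ −1, so the Sun never sets (polar day) and h₀ = π.
Daylight = 2h₀/(2π) × 24.00 h = (3.1416/π) × 24.00 = 24.00 h.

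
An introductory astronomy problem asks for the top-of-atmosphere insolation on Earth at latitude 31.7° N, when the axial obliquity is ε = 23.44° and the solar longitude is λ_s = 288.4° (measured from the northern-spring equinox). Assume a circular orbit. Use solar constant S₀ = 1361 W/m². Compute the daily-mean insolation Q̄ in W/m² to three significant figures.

Q̄ ≈ 217 W/m²

Solar declination: sin δ = sin ε · sin λ_s = sin 23.44° × sin 288.4° = -0.37745, so δ = -22.176°.
cos H₀ = −tan(+31.7°) tan(-22.176°) = 0.2517, H₀ = 1.3163 rad.
Bracket: H₀ sin φ sin δ + cos φ cos δ sin H₀ = 1.3163×0.52547×-0.37745 + 0.85081×0.92603×0.96779 = -0.261073 + 0.762498 = 0.501425.
Q̄ = (S₀/π) × [bracket] = (1361/π) × 0.501425 = 217.2 W/m².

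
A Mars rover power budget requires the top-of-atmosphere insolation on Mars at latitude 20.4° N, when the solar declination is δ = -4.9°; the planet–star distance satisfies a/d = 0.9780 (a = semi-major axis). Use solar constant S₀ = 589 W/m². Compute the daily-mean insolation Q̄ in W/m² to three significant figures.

Q̄ ≈ 159 W/m²

cos H₀ = −tan(+20.4°) tan(-4.900°) = 0.0319, H₀ = 1.5389 rad.
Bracket: H₀ sin φ sin δ + cos φ cos δ sin H₀ = 1.5389×0.34857×-0.08542 + 0.93728×0.99635×0.99949 = -0.045821 + 0.933383 = 0.887562.
Inverse-square distance factor (a/d)² = 0.9780² = 0.956484.
Q̄ = (S₀/π) × 0.956484 × [bracket] = (589/π) × 0.956484 × 0.887562 = 159.2 W/m².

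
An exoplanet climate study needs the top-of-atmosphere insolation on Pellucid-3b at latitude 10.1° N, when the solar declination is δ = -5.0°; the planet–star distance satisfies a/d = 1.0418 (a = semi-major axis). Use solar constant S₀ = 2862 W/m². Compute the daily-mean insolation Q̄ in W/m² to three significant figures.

Q̄ ≈ 946 W/m²

cos H₀ = −tan(+10.1°) tan(-5.000°) = 0.0156, H₀ = 1.5552 rad.
Bracket: H₀ sin φ sin δ + cos φ cos δ sin H₀ = 1.5552×0.17537×-0.08716 + 0.98450×0.99619×0.99988 = -0.023772 + 0.980631 = 0.956859.
Inverse-square distance factor (a/d)² = 1.0418² = 1.085347.
Q̄ = (S₀/π) × 1.085347 × [bracket] = (2862/π) × 1.085347 × 0.956859 = 946.1 W/m².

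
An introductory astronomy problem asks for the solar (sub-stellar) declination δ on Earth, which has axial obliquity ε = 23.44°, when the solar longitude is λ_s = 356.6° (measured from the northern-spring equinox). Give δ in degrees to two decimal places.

sin δ = sin ε · sin λ_s = sin 23.44° × sin 356.6° = -0.023591.
δ = arcsin(-0.023591) = -1.35°.

δ = -1.35°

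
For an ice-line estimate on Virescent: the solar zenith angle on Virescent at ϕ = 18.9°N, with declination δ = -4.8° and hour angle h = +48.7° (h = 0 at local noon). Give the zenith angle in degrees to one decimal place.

θ_z = 53.5°

cos θ_z = sin ϕ sin δ + cos ϕ cos δ cos h = -0.027105 + 0.622228 = 0.595123.
θ_z = arccos(0.595123) = 53.5°.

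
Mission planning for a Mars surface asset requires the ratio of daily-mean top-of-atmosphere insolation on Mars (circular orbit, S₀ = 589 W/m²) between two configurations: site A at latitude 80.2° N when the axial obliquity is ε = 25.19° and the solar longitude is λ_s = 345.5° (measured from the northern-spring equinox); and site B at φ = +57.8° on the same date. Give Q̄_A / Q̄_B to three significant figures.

Q̄_A / Q̄_B ≈ 0.0961

— Configuration A (φ=+80.2°):
Solar declination: sin δ = sin ε · sin λ_s = sin 25.19° × sin 345.5° = -0.10657, so δ = -6.117°.
cos H₀ = −tan(+80.2°) tan(-6.117°) = 0.6205, H₀ = 0.9014 rad.
Bracket: H₀ sin φ sin δ + cos φ cos δ sin H₀ = 0.9014×0.98541×-0.10657 + 0.17021×0.99431×0.78421 = -0.094661 + 0.132721 = 0.038060.
Q̄ = (S₀/π) × [bracket] = (589/π) × 0.038060 = 7.1357 W/m².
— Configuration B (φ=+57.8°):
cos H₀ = −tan(+57.8°) tan(-6.117°) = 0.1702, H₀ = 1.3998 rad.
Bracket: H₀ sin φ sin δ + cos φ cos δ sin H₀ = 1.3998×0.84619×-0.10657 + 0.53288×0.99431×0.98541 = -0.126232 + 0.522117 = 0.395885.
Q̄ = (S₀/π) × [bracket] = (589/π) × 0.395885 = 74.222 W/m².
Ratio Q̄_A / Q̄_B = 7.1357 / 74.222 = 0.09614.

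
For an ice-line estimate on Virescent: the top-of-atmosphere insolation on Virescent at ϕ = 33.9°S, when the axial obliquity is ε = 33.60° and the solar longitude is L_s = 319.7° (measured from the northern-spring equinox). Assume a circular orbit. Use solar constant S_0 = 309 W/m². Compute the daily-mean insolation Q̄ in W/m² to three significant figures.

Q̄ ≈ 110 W/m²

Solar declination: sin δ = sin ε · sin L_s = sin 33.60° × sin 319.7° = -0.35793, so δ = -20.973°.
cos h₀ = −tan(-33.9°) tan(-20.973°) = -0.2576, h₀ = 1.8313 rad.
Bracket: h₀ sin ϕ sin δ + cos ϕ cos δ sin h₀ = 1.8313×-0.55775×-0.35793 + 0.83001×0.93375×0.96626 = 0.365592 + 0.748873 = 1.114465.
Q̄ = (S_0/π) × [bracket] = (309/π) × 1.114465 = 109.6 W/m².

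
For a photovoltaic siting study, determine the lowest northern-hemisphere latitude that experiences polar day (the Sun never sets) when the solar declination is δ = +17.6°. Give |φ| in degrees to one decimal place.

Polar day requires cos H₀ = −tan φ tan δ ≤ −1, i.e. tan φ tan δ ≥ 1.
The boundary is |tan φ| · |tan δ| = 1, so |φ| = 90° − |δ| = 90° − 17.6° = 72.4° in the northern hemisphere.

|φ| = 72.4°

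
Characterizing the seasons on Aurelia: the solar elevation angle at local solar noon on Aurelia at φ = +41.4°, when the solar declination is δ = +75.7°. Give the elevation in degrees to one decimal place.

55.7°

At local noon the hour angle is zero, so the zenith angle equals |φ − δ| = |+41.4° − (+75.700°)| = 34.300°.
Elevation = 90° − 34.300° = 55.7°.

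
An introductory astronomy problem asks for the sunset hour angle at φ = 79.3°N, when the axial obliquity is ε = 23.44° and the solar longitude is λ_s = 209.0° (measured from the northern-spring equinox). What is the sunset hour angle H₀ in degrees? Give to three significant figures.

H₀ = 0.00°

Solar declination: sin δ = sin ε · sin λ_s = sin 23.44° × sin 209.0° = -0.19285, so δ = -11.119°.
cos H₀ = −tan φ · tan δ = 1.0402 ≥ 1, so the Sun never rises (polar night) and H₀ = 0.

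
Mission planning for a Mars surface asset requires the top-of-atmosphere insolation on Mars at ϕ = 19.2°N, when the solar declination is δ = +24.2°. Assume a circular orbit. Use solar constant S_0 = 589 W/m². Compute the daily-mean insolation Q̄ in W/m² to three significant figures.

Q̄ ≈ 203 W/m²

cos h₀ = −tan(+19.2°) tan(+24.200°) = -0.1565, h₀ = 1.7279 rad.
Bracket: h₀ sin ϕ sin δ + cos ϕ cos δ sin h₀ = 1.7279×0.32887×0.40992 + 0.94438×0.91212×0.98768 = 0.232939 + 0.850776 = 1.083715.
Q̄ = (S_0/π) × [bracket] = (589/π) × 1.083715 = 203.2 W/m².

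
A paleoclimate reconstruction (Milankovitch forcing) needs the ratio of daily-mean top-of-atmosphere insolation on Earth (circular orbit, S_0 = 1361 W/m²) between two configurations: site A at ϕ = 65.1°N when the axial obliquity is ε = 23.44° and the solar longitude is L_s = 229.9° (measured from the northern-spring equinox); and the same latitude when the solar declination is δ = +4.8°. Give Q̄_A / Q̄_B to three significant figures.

Q̄_A / Q̄_B ≈ 0.123

— Configuration A (ϕ=+65.1°):
Solar declination: sin δ = sin ε · sin L_s = sin 23.44° × sin 229.9° = -0.30428, so δ = -17.715°.
cos h₀ = −tan(+65.1°) tan(-17.715°) = 0.6881, h₀ = 0.8119 rad.
Bracket: h₀ sin ϕ sin δ + cos ϕ cos δ sin h₀ = 0.8119×0.90704×-0.30428 + 0.42104×0.95258×0.72558 = -0.224080 + 0.291011 = 0.066931.
Q̄ = (S_0/π) × [bracket] = (1361/π) × 0.066931 = 28.996 W/m².
— Configuration B (ϕ=+65.1°):
cos h₀ = −tan(+65.1°) tan(+4.800°) = -0.1809, h₀ = 1.7527 rad.
Bracket: h₀ sin ϕ sin δ + cos ϕ cos δ sin h₀ = 1.7527×0.90704×0.08368 + 0.42104×0.99649×0.98350 = 0.133032 + 0.412639 = 0.545671.
Q̄ = (S_0/π) × [bracket] = (1361/π) × 0.545671 = 236.40 W/m².
Ratio Q̄_A / Q̄_B = 28.996 / 236.40 = 0.1227.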